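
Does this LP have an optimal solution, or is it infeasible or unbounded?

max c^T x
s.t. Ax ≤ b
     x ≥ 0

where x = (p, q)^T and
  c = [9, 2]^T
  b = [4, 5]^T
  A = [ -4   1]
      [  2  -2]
Feasible point: (0, 0) satisfies every constraint, so the LP is feasible.
Direction d = (1, 1): for each constraint row a, a·d ≤ 0 —
  (-4)(1) + (1)(1) = -3 ≤ 0
  (2)(1) + (-2)(1) = 0 ≤ 0
and d ≥ 0, so (0, 0) + t·d stays feasible for every t ≥ 0. Along this ray z = 9p + 2q changes by 11 per unit t, so z → +∞.

The LP is unbounded; z can be made arbitrarily large.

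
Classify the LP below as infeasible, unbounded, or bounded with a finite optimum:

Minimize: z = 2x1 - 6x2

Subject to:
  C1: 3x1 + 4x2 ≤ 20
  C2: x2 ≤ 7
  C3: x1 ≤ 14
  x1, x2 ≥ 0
The point (0, 5) satisfies every constraint, so the LP is feasible; the constraints give x1 ≤ 14 and x2 ≤ 7, which with x1, x2 ≥ 0 keep the feasible region inside a bounded box. A feasible, bounded LP attains a finite optimum at a vertex.

Evaluating z = 2x1 - 6x2 at each vertex:
  (0, 0): z = 0
  (6.667, 0): z = 13.33
  (0, 5): z = -30

The LP has an optimal solution: (0, 5) with z = -30.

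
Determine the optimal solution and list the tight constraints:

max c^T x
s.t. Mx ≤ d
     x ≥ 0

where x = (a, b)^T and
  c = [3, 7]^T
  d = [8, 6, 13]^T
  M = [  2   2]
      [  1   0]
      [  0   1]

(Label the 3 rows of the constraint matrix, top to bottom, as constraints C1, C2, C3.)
Optimal: a = 0, b = 4
Slack at optimum:
  C1: slack = 0 (binding)
  C2: slack = 6
  C3: slack = 9
  a ≥ 0: a = 0 (binding)
  b ≥ 0: b = 4
Binding constraints: C1, a ≥ 0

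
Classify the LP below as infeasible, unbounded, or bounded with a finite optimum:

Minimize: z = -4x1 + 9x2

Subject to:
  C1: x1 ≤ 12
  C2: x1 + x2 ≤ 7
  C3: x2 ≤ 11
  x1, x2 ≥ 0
The point (7, 0) satisfies every constraint, so the LP is feasible; the constraints give x1 ≤ 12 and x2 ≤ 11, which with x1, x2 ≥ 0 keep the feasible region inside a bounded box. A feasible, bounded LP attains a finite optimum at a vertex.

Evaluating z = -4x1 + 9x2 at each vertex:
  (0, 0): z = 0
  (7, 0): z = -28
  (0, 7): z = 63

Bounded optimum: z* = -28 at (7, 0).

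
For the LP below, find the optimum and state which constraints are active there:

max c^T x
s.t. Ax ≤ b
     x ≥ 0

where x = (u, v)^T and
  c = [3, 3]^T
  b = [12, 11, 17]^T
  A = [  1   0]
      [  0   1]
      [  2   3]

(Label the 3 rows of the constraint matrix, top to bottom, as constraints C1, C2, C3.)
Optimal: u = 8.5, v = 0
Binding: C3, v ≥ 0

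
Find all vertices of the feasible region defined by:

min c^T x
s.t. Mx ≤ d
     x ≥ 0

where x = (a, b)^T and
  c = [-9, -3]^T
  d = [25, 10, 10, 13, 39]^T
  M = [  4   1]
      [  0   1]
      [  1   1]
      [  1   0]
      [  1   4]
Each vertex is the intersection of two constraint boundaries that also satisfies all remaining constraints:
  a = 0 and b = 0 → (0, 0)
  4a + b = 25 and b = 0 → (6.25, 0)
  4a + b = 25 and a + b = 10 → (5, 5)
  a + b = 10 and a + 4b = 39 → (0.3333, 9.667)
  a + 4b = 39 and a = 0 → (0, 9.75)

Vertices: (0, 0), (6.25, 0), (5, 5), (0.3333, 9.667), (0, 9.75)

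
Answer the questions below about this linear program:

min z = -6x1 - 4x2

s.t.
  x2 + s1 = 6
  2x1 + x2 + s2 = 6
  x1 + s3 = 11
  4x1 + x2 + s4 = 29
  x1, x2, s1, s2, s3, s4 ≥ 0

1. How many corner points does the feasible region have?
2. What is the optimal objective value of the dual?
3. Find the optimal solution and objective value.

1. 3
2. -24 (by strong duality, equal to the primal optimum)
3. x1 = 0, x2 = 6, z = -24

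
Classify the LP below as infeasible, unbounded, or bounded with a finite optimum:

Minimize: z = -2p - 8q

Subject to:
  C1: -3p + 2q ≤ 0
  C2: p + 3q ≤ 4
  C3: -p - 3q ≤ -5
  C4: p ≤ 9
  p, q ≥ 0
C2 requires p + 3q ≤ 4, while C3 (-p - 3q ≤ -5) is equivalent to p + 3q ≥ 5. Together they would need 5 ≤ p + 3q ≤ 4, which is impossible since 5 > 4. No point satisfies all constraints.

Infeasible — the constraint set is empty.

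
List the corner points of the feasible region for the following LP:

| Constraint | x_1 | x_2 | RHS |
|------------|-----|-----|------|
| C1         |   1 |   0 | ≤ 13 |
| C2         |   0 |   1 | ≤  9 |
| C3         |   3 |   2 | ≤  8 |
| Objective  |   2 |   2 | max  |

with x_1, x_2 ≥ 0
Each vertex is the intersection of two constraint boundaries that also satisfies all remaining constraints:
  x_1 = 0 and x_2 = 0 → (0, 0)
  3x_1 + 2x_2 = 8 and x_2 = 0 → (2.667, 0)
  3x_1 + 2x_2 = 8 and x_1 = 0 → (0, 4)

Vertices: (0, 0), (2.667, 0), (0, 4)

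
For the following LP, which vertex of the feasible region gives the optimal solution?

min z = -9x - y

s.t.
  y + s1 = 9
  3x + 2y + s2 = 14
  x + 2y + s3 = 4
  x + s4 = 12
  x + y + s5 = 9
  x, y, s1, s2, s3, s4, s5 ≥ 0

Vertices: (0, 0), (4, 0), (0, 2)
(4, 0) with z = -36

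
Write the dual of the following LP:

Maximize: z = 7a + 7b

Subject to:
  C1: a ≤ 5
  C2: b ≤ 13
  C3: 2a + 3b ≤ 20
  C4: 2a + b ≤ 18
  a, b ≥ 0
Minimize: z = 5y1 + 13y2 + 20y3 + 18y4

Subject to:
  C1: -y1 - 2y3 - 2y4 ≤ -7
  C2: -y2 - 3y3 - y4 ≤ -7
  y1, y2, y3, y4 ≥ 0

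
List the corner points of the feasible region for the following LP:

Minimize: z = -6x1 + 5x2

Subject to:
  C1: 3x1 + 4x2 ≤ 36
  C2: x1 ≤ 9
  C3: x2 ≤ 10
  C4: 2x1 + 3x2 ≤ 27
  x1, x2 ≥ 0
Each vertex is the intersection of two constraint boundaries that also satisfies all remaining constraints:
  x1 = 0 and x2 = 0 → (0, 0)
  x1 = 9 and x2 = 0 → (9, 0)
  3x1 + 4x2 = 36 and x1 = 9 → (9, 2.25)
  3x1 + 4x2 = 36 and 2x1 + 3x2 = 27 → (0, 9)

Vertices: (0, 0), (9, 0), (9, 2.25), (0, 9)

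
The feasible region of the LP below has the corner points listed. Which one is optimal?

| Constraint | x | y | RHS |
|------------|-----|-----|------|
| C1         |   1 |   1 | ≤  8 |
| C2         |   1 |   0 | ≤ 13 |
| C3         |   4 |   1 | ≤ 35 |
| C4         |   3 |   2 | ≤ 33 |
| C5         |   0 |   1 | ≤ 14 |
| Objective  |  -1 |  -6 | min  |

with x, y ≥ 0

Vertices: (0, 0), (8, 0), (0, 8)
(0, 8) with z = -48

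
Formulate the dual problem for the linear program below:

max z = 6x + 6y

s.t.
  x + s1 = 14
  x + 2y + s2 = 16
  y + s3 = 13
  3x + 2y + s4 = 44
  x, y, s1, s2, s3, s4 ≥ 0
Minimize: z = 14y1 + 16y2 + 13y3 + 44y4

Subject to:
  C1: -y1 - y2 - 3y4 ≤ -6
  C2: -2y2 - y3 - 2y4 ≤ -6
  y1, y2, y3, y4 ≥ 0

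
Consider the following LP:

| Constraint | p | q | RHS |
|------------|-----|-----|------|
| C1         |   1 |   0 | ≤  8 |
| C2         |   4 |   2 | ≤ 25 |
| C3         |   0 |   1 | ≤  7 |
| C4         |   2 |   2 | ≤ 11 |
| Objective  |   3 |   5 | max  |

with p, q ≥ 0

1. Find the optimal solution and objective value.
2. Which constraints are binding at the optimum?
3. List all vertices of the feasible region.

1. p = 0, q = 5.5, z = 27.5
2. C4, p ≥ 0
3. (0, 0), (5.5, 0), (0, 5.5)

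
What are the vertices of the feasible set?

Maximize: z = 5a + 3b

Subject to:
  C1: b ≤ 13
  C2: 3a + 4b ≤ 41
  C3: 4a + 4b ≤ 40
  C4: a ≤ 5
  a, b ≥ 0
Each vertex is the intersection of two constraint boundaries that also satisfies all remaining constraints:
  a = 0 and b = 0 → (0, 0)
  a = 5 and b = 0 → (5, 0)
  4a + 4b = 40 and a = 5 → (5, 5)
  4a + 4b = 40 and a = 0 → (0, 10)

Vertices: (0, 0), (5, 0), (5, 5), (0, 10)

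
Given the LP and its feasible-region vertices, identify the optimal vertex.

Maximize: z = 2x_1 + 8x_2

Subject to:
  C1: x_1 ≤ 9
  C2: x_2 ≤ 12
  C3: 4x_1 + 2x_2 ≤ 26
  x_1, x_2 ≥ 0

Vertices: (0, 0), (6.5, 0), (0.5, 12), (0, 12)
(0.5, 12) with z = 97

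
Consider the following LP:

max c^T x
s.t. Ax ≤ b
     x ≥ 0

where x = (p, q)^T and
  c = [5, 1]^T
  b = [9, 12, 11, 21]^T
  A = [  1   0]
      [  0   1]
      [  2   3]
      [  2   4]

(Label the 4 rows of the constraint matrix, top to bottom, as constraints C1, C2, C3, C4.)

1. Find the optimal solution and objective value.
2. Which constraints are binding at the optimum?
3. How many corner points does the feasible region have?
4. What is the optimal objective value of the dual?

1. p = 5.5, q = 0, z = 27.5
2. C3, q ≥ 0
3. 3
4. 27.5 (by strong duality, equal to the primal optimum)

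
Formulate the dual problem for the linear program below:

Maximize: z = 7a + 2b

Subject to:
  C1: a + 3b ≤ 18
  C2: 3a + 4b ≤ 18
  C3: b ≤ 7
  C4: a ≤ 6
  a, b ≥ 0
Minimize: z = 18y1 + 18y2 + 7y3 + 6y4

Subject to:
  C1: -y1 - 3y2 - y4 ≤ -7
  C2: -3y1 - 4y2 - y3 ≤ -2
  y1, y2, y3, y4 ≥ 0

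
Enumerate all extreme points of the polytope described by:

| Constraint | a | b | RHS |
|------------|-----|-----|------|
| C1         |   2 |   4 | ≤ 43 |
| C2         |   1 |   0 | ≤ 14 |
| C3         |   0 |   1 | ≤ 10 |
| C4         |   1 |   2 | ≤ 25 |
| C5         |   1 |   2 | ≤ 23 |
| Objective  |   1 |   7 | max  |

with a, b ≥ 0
Each vertex is the intersection of two constraint boundaries that also satisfies all remaining constraints:
  a = 0 and b = 0 → (0, 0)
  a = 14 and b = 0 → (14, 0)
  2a + 4b = 43 and a = 14 → (14, 3.75)
  2a + 4b = 43 and b = 10 → (1.5, 10)
  b = 10 and a = 0 → (0, 10)

Vertices: (0, 0), (14, 0), (14, 3.75), (1.5, 10), (0, 10)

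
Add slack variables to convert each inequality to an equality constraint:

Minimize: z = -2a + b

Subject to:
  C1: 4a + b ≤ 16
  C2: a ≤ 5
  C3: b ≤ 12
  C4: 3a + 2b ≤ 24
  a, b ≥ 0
min z = -2a + b

s.t.
  4a + b + s1 = 16
  a + s2 = 5
  b + s3 = 12
  3a + 2b + s4 = 24
  a, b, s1, s2, s3, s4 ≥ 0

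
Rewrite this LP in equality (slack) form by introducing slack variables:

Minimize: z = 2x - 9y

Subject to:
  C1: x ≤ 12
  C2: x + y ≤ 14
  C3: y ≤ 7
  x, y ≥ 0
min z = 2x - 9y

s.t.
  x + s1 = 12
  x + y + s2 = 14
  y + s3 = 7
  x, y, s1, s2, s3 ≥ 0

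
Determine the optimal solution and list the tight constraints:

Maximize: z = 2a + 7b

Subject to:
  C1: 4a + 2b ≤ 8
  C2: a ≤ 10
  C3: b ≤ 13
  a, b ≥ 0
Optimal: a = 0, b = 4
Binding: C1, a ≥ 0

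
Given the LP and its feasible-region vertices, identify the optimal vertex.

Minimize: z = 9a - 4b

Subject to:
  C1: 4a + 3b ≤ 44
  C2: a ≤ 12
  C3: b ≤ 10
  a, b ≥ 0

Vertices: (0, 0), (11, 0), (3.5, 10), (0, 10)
Evaluating z = 9a - 4b at each vertex:
  (0, 0): z = 0
  (11, 0): z = 99
  (3.5, 10): z = -8.5
  (0, 10): z = -40

The smallest value is z = -40, attained at (0, 10).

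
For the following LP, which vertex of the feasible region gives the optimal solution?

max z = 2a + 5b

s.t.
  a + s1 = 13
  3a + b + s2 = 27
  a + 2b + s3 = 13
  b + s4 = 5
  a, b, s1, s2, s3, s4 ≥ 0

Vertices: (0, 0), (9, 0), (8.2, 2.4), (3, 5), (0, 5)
Evaluating z = 2a + 5b at each vertex:
  (0, 0): z = 0
  (9, 0): z = 18
  (8.2, 2.4): z = 28.4
  (3, 5): z = 31
  (0, 5): z = 25

The largest value is z = 31, attained at (3, 5).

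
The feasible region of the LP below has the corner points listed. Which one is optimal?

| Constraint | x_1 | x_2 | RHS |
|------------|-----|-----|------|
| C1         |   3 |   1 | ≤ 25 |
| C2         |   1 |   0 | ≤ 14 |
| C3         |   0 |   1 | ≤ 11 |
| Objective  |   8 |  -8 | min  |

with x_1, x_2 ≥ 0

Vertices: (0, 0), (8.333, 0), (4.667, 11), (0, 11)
(0, 11) with z = -88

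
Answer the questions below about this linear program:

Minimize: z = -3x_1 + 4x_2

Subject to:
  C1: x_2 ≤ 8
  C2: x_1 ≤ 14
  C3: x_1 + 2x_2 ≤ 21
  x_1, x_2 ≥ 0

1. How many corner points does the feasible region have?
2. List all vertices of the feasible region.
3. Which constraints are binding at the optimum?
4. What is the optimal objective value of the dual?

1. 5
2. (0, 0), (14, 0), (14, 3.5), (5, 8), (0, 8)
3. C2, x_2 ≥ 0
4. -42 (by strong duality, equal to the primal optimum)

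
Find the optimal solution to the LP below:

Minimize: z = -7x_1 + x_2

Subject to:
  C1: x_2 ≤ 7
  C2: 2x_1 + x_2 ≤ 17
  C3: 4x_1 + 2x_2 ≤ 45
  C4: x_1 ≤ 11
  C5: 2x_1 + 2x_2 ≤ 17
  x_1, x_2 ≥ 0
x_1 = 8.5, x_2 = 0, z = -59.5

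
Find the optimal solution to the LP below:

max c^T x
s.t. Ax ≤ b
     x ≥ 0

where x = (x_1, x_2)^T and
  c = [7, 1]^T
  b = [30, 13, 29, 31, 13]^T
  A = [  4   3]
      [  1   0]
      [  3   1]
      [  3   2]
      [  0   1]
Each vertex is the intersection of two constraint boundaries that also satisfies all remaining constraints:
  x_1 = 0 and x_2 = 0 → (0, 0)
  4x_1 + 3x_2 = 30 and x_2 = 0 → (7.5, 0)
  4x_1 + 3x_2 = 30 and x_1 = 0 → (0, 10)

Evaluating z = 7x_1 + x_2 at each vertex:
  (0, 0): z = 0
  (7.5, 0): z = 52.5
  (0, 10): z = 10

The maximum is at (7.5, 0) with z = 52.5.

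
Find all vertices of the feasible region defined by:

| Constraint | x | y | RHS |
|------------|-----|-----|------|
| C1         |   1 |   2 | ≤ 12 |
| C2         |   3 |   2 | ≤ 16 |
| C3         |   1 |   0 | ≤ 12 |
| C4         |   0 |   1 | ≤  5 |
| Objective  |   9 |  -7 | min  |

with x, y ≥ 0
Each vertex is the intersection of two constraint boundaries that also satisfies all remaining constraints:
  x = 0 and y = 0 → (0, 0)
  3x + 2y = 16 and y = 0 → (5.333, 0)
  x + 2y = 12 and 3x + 2y = 16 → (2, 5)
  y = 5 and x = 0 → (0, 5)

Vertices: (0, 0), (5.333, 0), (2, 5), (0, 5)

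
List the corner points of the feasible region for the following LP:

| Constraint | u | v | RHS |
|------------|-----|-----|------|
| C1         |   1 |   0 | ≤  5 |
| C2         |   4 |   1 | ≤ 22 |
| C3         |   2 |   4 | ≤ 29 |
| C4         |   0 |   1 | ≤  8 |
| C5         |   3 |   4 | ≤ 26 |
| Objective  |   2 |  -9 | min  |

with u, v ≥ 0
Each vertex is the intersection of two constraint boundaries that also satisfies all remaining constraints:
  u = 0 and v = 0 → (0, 0)
  u = 5 and v = 0 → (5, 0)
  u = 5 and 4u + v = 22 → (5, 2)
  4u + v = 22 and 3u + 4v = 26 → (4.769, 2.923)
  3u + 4v = 26 and u = 0 → (0, 6.5)

Vertices: (0, 0), (5, 0), (5, 2), (4.769, 2.923), (0, 6.5)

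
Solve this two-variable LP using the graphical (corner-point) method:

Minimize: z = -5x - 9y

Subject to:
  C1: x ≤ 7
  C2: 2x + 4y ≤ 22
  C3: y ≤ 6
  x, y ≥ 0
x = 7, y = 2, z = -53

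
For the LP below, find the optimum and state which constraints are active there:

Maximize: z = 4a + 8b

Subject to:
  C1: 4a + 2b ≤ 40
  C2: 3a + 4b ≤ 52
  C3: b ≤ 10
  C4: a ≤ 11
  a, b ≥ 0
Optimal: a = 4, b = 10
Slack at optimum:
  C1: slack = 4
  C2: slack = 0 (binding)
  C3: slack = 0 (binding)
  C4: slack = 7
  a ≥ 0: a = 4
  b ≥ 0: b = 10
Binding constraints: C2, C3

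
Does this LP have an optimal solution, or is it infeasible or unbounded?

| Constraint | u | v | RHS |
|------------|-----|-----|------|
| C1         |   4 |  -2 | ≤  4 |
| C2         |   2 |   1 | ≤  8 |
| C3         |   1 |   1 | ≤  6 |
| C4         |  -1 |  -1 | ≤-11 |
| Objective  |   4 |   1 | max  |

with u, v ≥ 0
C3 requires u + v ≤ 6, while C4 (-u - v ≤ -11) is equivalent to u + v ≥ 11. Together they would need 11 ≤ u + v ≤ 6, which is impossible since 11 > 6. No point satisfies all constraints.

Infeasible — the constraint set is empty.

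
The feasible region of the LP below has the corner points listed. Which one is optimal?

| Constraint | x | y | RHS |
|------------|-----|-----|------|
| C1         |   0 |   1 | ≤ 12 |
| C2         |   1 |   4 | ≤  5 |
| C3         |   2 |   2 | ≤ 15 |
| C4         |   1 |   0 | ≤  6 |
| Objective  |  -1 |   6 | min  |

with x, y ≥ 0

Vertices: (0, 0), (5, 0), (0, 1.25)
(5, 0) with z = -5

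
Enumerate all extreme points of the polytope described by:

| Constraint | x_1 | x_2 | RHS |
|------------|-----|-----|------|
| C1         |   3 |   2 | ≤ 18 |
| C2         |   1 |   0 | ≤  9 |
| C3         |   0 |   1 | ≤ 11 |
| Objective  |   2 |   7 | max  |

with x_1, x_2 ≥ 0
Each vertex is the intersection of two constraint boundaries that also satisfies all remaining constraints:
  x_1 = 0 and x_2 = 0 → (0, 0)
  3x_1 + 2x_2 = 18 and x_2 = 0 → (6, 0)
  3x_1 + 2x_2 = 18 and x_1 = 0 → (0, 9)

Vertices: (0, 0), (6, 0), (0, 9)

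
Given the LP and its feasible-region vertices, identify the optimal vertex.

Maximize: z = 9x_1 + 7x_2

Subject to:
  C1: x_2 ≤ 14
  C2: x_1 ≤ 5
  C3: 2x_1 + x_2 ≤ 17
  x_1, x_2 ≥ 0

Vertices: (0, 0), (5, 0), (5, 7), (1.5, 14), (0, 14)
Evaluating z = 9x_1 + 7x_2 at each vertex:
  (0, 0): z = 0
  (5, 0): z = 45
  (5, 7): z = 94
  (1.5, 14): z = 111.5
  (0, 14): z = 98

The largest value is z = 111.5, attained at (1.5, 14).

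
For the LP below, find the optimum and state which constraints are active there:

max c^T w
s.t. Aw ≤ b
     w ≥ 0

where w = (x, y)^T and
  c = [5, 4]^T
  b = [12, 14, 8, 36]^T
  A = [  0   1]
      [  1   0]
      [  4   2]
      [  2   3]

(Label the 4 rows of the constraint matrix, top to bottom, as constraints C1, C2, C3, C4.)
Optimal: x = 0, y = 4
Binding: C3, x ≥ 0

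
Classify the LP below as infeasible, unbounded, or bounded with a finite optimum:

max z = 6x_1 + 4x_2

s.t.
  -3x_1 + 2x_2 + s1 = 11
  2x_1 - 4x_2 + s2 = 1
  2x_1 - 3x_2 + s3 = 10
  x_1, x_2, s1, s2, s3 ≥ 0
Feasible point: (0, 0) satisfies every constraint, so the LP is feasible.
Direction d = (1, 1): for each constraint row a, a·d ≤ 0 —
  (-3)(1) + (2)(1) = -1 ≤ 0
  (2)(1) + (-4)(1) = -2 ≤ 0
  (2)(1) + (-3)(1) = -1 ≤ 0
and d ≥ 0, so (0, 0) + t·d stays feasible for every t ≥ 0. Along this ray z = 6x_1 + 4x_2 changes by 10 per unit t, so z → +∞.

Unbounded — the objective can increase without bound over the feasible region.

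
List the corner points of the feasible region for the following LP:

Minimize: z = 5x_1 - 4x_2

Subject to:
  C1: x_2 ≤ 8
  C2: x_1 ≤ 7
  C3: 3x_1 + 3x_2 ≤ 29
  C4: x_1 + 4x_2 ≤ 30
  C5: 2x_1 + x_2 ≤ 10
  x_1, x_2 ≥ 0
Each vertex is the intersection of two constraint boundaries that also satisfies all remaining constraints:
  x_1 = 0 and x_2 = 0 → (0, 0)
  2x_1 + x_2 = 10 and x_2 = 0 → (5, 0)
  x_1 + 4x_2 = 30 and 2x_1 + x_2 = 10 → (1.429, 7.143)
  x_1 + 4x_2 = 30 and x_1 = 0 → (0, 7.5)

Vertices: (0, 0), (5, 0), (1.429, 7.143), (0, 7.5)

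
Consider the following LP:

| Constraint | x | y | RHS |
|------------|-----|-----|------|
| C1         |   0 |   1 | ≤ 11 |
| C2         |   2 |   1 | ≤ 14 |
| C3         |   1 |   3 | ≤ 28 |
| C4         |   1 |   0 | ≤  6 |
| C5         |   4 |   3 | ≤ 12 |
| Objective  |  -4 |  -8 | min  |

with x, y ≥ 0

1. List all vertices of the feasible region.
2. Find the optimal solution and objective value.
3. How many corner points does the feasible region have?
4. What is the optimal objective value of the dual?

1. (0, 0), (3, 0), (0, 4)
2. x = 0, y = 4, z = -32
3. 3
4. -32 (by strong duality, equal to the primal optimum)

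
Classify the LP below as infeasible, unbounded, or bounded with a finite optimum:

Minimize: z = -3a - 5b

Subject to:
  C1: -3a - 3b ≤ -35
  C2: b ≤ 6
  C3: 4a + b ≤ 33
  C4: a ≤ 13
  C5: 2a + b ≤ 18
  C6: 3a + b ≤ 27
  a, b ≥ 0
The point (6, 6) satisfies every constraint, so the LP is feasible; the constraints give a ≤ 13 and b ≤ 6, which with a, b ≥ 0 keep the feasible region inside a bounded box. A feasible, bounded LP attains a finite optimum at a vertex.

Evaluating z = -3a - 5b at each vertex:
  (6.333, 5.333): z = -45.67
  (6, 6): z = -48
  (5.667, 6): z = -47

Feasible with finite optimum z* = -48 at (6, 6).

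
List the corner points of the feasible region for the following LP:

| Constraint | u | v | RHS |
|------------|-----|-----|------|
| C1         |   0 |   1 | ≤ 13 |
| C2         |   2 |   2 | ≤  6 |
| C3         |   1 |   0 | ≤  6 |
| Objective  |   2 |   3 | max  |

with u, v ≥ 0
Each vertex is the intersection of two constraint boundaries that also satisfies all remaining constraints:
  u = 0 and v = 0 → (0, 0)
  2u + 2v = 6 and v = 0 → (3, 0)
  2u + 2v = 6 and u = 0 → (0, 3)

Vertices: (0, 0), (3, 0), (0, 3)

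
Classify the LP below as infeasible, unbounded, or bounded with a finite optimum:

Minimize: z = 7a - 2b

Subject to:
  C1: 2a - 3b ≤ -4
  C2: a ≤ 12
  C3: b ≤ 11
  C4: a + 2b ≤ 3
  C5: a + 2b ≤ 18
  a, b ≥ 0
The point (0, 1.5) satisfies every constraint, so the LP is feasible; the constraints give a ≤ 12 and b ≤ 11, which with a, b ≥ 0 keep the feasible region inside a bounded box. A feasible, bounded LP attains a finite optimum at a vertex.

Bounded optimum: z* = -3 at (0, 1.5).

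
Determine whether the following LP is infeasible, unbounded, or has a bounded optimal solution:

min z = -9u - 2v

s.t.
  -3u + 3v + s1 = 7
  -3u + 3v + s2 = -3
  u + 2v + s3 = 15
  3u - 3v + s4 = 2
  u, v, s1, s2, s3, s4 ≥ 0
The row 3u - 3v + s4 = 2 with s4 ≥ 0 requires 3u - 3v ≤ 2, while the row -3u + 3v + s2 = -3 with s2 ≥ 0 is equivalent to 3u - 3v ≥ 3. Together they would need 3 ≤ 3u - 3v ≤ 2, which is impossible since 3 > 2. No point satisfies all constraints.

Infeasible: no point satisfies all constraints simultaneously.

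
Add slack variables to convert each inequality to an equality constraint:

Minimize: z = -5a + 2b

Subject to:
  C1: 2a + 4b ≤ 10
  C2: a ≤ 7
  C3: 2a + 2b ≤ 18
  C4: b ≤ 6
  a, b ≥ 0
min z = -5a + 2b

s.t.
  2a + 4b + s1 = 10
  a + s2 = 7
  2a + 2b + s3 = 18
  b + s4 = 6
  a, b, s1, s2, s3, s4 ≥ 0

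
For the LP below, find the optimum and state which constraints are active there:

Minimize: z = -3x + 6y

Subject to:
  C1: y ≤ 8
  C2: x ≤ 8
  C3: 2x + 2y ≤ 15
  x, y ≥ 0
Optimal: x = 7.5, y = 0
Slack at optimum:
  C1: slack = 8
  C2: slack = 0.5
  C3: slack = 0 (binding)
  x ≥ 0: x = 7.5
  y ≥ 0: y = 0 (binding)
Binding constraints: C3, y ≥ 0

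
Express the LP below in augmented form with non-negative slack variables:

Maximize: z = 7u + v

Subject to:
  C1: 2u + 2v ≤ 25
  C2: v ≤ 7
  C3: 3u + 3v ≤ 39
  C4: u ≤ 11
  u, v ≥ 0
max z = 7u + v

s.t.
  2u + 2v + s1 = 25
  v + s2 = 7
  3u + 3v + s3 = 39
  u + s4 = 11
  u, v, s1, s2, s3, s4 ≥ 0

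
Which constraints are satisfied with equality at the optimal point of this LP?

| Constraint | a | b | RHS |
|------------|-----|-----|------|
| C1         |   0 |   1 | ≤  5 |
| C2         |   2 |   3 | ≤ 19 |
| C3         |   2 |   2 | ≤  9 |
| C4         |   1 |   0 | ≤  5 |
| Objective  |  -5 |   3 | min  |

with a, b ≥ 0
Optimal: a = 4.5, b = 0
Slack at optimum:
  C1: slack = 5
  C2: slack = 10
  C3: slack = 0 (binding)
  C4: slack = 0.5
  a ≥ 0: a = 4.5
  b ≥ 0: b = 0 (binding)
Binding constraints: C3, b ≥ 0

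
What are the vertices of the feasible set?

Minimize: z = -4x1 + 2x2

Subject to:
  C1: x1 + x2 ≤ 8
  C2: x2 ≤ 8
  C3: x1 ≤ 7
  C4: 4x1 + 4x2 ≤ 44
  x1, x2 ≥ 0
Each vertex is the intersection of two constraint boundaries that also satisfies all remaining constraints:
  x1 = 0 and x2 = 0 → (0, 0)
  x1 = 7 and x2 = 0 → (7, 0)
  x1 + x2 = 8 and x1 = 7 → (7, 1)
  x1 + x2 = 8 and x2 = 8 → (0, 8)

Vertices: (0, 0), (7, 0), (7, 1), (0, 8)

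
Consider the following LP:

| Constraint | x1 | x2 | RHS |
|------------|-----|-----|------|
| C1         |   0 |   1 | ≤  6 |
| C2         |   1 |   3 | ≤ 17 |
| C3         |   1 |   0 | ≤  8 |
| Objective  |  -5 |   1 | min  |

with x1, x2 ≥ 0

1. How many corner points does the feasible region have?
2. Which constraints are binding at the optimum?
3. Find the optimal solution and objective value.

1. 4
2. C3, x2 ≥ 0
3. x1 = 8, x2 = 0, z = -40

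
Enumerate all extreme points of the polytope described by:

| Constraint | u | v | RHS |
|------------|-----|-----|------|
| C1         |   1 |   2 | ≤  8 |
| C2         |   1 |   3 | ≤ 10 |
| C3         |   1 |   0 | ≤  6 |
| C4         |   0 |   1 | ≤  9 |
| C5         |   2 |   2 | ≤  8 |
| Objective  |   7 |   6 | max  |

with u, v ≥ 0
Each vertex is the intersection of two constraint boundaries that also satisfies all remaining constraints:
  u = 0 and v = 0 → (0, 0)
  2u + 2v = 8 and v = 0 → (4, 0)
  u + 3v = 10 and 2u + 2v = 8 → (1, 3)
  u + 3v = 10 and u = 0 → (0, 3.333)

Vertices: (0, 0), (4, 0), (1, 3), (0, 3.333)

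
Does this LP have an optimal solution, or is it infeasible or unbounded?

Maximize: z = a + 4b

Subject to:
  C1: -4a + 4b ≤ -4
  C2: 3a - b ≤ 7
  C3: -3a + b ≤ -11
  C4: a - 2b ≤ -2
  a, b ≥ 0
C2 requires 3a - b ≤ 7, while C3 (-3a + b ≤ -11) is equivalent to 3a - b ≥ 11. Together they would need 11 ≤ 3a - b ≤ 7, which is impossible since 11 > 7. No point satisfies all constraints.

Infeasible: no point satisfies all constraints simultaneously.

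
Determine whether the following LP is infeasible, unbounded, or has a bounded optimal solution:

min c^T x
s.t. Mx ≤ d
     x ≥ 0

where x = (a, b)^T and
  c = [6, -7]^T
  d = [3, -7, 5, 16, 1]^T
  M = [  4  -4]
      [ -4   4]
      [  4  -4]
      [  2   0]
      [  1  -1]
One constraint requires 4a - 4b ≤ 3, while the constraint -4a + 4b ≤ -7 is equivalent to 4a - 4b ≥ 7. Together they would need 7 ≤ 4a - 4b ≤ 3, which is impossible since 7 > 3. No point satisfies all constraints.

Infeasible: no point satisfies all constraints simultaneously.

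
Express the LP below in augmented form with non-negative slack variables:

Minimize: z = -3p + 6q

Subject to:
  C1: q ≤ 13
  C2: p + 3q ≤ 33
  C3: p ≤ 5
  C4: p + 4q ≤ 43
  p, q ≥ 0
min z = -3p + 6q

s.t.
  q + s1 = 13
  p + 3q + s2 = 33
  p + s3 = 5
  p + 4q + s4 = 43
  p, q, s1, s2, s3, s4 ≥ 0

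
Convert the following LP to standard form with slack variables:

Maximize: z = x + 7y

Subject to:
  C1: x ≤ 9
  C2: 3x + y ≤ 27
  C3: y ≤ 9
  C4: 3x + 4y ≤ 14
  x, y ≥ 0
max z = x + 7y

s.t.
  x + s1 = 9
  3x + y + s2 = 27
  y + s3 = 9
  3x + 4y + s4 = 14
  x, y, s1, s2, s3, s4 ≥ 0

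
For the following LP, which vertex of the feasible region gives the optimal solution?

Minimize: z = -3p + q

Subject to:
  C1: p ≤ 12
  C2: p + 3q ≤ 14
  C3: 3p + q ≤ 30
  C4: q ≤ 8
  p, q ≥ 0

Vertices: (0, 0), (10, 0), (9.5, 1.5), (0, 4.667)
(10, 0) with z = -30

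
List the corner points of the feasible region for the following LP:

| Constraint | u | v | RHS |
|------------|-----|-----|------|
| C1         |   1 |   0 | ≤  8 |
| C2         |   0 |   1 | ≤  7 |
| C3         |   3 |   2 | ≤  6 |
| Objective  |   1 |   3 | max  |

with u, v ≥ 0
Each vertex is the intersection of two constraint boundaries that also satisfies all remaining constraints:
  u = 0 and v = 0 → (0, 0)
  3u + 2v = 6 and v = 0 → (2, 0)
  3u + 2v = 6 and u = 0 → (0, 3)

Vertices: (0, 0), (2, 0), (0, 3)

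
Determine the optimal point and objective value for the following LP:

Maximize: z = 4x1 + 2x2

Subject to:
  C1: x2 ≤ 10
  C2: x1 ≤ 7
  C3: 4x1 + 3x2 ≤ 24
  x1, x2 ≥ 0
Each vertex is the intersection of two constraint boundaries that also satisfies all remaining constraints:
  x1 = 0 and x2 = 0 → (0, 0)
  4x1 + 3x2 = 24 and x2 = 0 → (6, 0)
  4x1 + 3x2 = 24 and x1 = 0 → (0, 8)

Evaluating z = 4x1 + 2x2 at each vertex:
  (0, 0): z = 0
  (6, 0): z = 24
  (0, 8): z = 16

The maximum is at (6, 0) with z = 24.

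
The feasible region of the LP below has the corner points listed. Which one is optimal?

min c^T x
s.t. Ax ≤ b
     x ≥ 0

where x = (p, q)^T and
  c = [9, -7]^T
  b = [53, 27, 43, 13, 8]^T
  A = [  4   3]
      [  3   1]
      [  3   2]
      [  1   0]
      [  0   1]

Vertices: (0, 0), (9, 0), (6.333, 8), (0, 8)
(0, 8) with z = -56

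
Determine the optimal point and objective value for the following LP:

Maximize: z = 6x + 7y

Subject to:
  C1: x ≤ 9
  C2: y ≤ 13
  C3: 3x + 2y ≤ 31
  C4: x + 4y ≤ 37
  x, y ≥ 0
Each vertex is the intersection of two constraint boundaries that also satisfies all remaining constraints:
  x = 0 and y = 0 → (0, 0)
  x = 9 and y = 0 → (9, 0)
  x = 9 and 3x + 2y = 31 → (9, 2)
  3x + 2y = 31 and x + 4y = 37 → (5, 8)
  x + 4y = 37 and x = 0 → (0, 9.25)

Evaluating z = 6x + 7y at each vertex:
  (0, 0): z = 0
  (9, 0): z = 54
  (9, 2): z = 68
  (5, 8): z = 86
  (0, 9.25): z = 64.75

The maximum is at (5, 8) with z = 86.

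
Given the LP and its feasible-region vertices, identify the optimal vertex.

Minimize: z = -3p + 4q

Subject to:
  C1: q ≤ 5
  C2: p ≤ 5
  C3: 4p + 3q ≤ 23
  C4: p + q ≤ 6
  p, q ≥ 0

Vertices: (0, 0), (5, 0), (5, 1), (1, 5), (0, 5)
Evaluating z = -3p + 4q at each vertex:
  (0, 0): z = 0
  (5, 0): z = -15
  (5, 1): z = -11
  (1, 5): z = 17
  (0, 5): z = 20

The smallest value is z = -15, attained at (5, 0).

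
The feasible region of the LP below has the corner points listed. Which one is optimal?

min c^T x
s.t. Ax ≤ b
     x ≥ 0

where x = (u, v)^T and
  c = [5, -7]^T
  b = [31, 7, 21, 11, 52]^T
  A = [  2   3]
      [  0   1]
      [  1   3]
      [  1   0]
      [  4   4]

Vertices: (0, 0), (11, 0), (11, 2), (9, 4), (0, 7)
(0, 7) with z = -49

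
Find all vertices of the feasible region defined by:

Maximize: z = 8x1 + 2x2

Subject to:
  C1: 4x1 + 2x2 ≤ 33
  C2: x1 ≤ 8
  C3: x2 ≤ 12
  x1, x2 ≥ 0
Each vertex is the intersection of two constraint boundaries that also satisfies all remaining constraints:
  x1 = 0 and x2 = 0 → (0, 0)
  x1 = 8 and x2 = 0 → (8, 0)
  4x1 + 2x2 = 33 and x1 = 8 → (8, 0.5)
  4x1 + 2x2 = 33 and x2 = 12 → (2.25, 12)
  x2 = 12 and x1 = 0 → (0, 12)

Vertices: (0, 0), (8, 0), (8, 0.5), (2.25, 12), (0, 12)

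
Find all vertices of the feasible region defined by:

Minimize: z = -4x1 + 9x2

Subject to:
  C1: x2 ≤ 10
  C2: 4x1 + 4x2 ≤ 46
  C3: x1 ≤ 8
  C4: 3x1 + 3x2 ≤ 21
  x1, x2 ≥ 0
Each vertex is the intersection of two constraint boundaries that also satisfies all remaining constraints:
  x1 = 0 and x2 = 0 → (0, 0)
  3x1 + 3x2 = 21 and x2 = 0 → (7, 0)
  3x1 + 3x2 = 21 and x1 = 0 → (0, 7)

Vertices: (0, 0), (7, 0), (0, 7)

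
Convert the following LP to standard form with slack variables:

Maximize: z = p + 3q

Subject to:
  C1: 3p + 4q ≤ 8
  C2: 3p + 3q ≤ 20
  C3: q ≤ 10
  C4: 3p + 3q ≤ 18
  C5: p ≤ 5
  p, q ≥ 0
max z = p + 3q

s.t.
  3p + 4q + s1 = 8
  3p + 3q + s2 = 20
  q + s3 = 10
  3p + 3q + s4 = 18
  p + s5 = 5
  p, q, s1, s2, s3, s4, s5 ≥ 0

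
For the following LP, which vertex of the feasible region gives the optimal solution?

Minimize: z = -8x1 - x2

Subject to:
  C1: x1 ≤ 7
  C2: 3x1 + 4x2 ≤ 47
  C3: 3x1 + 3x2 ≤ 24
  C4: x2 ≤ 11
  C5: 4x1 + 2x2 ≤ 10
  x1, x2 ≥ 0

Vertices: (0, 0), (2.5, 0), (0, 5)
Evaluating z = -8x1 - x2 at each vertex:
  (0, 0): z = 0
  (2.5, 0): z = -20
  (0, 5): z = -5

The smallest value is z = -20, attained at (2.5, 0).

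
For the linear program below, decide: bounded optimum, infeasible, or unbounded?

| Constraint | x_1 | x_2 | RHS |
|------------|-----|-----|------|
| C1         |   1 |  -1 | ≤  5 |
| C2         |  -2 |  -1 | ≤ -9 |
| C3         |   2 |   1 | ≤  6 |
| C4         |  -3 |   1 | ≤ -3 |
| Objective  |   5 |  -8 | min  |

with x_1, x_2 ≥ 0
C3 requires 2x_1 + x_2 ≤ 6, while C2 (-2x_1 - x_2 ≤ -9) is equivalent to 2x_1 + x_2 ≥ 9. Together they would need 9 ≤ 2x_1 + x_2 ≤ 6, which is impossible since 9 > 6. No point satisfies all constraints.

Infeasible — the constraint set is empty.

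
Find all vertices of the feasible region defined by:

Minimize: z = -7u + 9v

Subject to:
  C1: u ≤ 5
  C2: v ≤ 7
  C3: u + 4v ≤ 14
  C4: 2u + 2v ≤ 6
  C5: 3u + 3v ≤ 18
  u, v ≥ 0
Each vertex is the intersection of two constraint boundaries that also satisfies all remaining constraints:
  u = 0 and v = 0 → (0, 0)
  2u + 2v = 6 and v = 0 → (3, 0)
  2u + 2v = 6 and u = 0 → (0, 3)

Vertices: (0, 0), (3, 0), (0, 3)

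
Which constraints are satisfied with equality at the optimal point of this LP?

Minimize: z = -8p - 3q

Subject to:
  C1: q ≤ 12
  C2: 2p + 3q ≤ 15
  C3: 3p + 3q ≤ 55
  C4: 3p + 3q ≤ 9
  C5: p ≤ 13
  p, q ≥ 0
Optimal: p = 3, q = 0
Slack at optimum:
  C1: slack = 12
  C2: slack = 9
  C3: slack = 46
  C4: slack = 0 (binding)
  C5: slack = 10
  p ≥ 0: p = 3
  q ≥ 0: q = 0 (binding)
Binding constraints: C4, q ≥ 0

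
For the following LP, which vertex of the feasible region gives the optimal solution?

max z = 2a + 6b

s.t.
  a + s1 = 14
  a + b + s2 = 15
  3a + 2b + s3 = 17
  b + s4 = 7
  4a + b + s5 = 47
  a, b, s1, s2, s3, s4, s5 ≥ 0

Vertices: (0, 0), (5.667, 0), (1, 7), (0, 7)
(1, 7) with z = 44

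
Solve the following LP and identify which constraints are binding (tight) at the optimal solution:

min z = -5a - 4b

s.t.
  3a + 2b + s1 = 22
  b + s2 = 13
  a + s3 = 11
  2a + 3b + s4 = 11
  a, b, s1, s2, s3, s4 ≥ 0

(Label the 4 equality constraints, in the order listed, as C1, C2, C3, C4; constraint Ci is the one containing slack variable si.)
Optimal: a = 5.5, b = 0
Binding: C4, b ≥ 0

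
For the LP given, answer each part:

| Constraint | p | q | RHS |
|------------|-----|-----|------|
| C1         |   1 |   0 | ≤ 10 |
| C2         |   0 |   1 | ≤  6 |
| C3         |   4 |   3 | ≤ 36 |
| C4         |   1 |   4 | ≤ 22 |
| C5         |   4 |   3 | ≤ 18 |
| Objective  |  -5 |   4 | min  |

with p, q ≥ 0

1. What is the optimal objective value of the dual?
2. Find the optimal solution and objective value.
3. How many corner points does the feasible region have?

1. -22.5 (by strong duality, equal to the primal optimum)
2. p = 4.5, q = 0, z = -22.5
3. 4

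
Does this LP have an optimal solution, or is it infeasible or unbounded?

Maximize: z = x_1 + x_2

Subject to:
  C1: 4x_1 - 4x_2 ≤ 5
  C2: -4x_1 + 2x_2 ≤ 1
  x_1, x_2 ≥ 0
Feasible point: (0, 0) satisfies every constraint, so the LP is feasible.
Direction d = (1, 1): for each constraint row a, a·d ≤ 0 —
  (4)(1) + (-4)(1) = 0 ≤ 0
  (-4)(1) + (2)(1) = -2 ≤ 0
and d ≥ 0, so (0, 0) + t·d stays feasible for every t ≥ 0. Along this ray z = x_1 + x_2 changes by 2 per unit t, so z → +∞.

Unbounded — the objective can increase without bound over the feasible region.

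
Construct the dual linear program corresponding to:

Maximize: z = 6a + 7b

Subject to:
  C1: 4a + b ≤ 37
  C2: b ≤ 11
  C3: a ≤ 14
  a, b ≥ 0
Minimize: z = 37y1 + 11y2 + 14y3

Subject to:
  C1: -4y1 - y3 ≤ -6
  C2: -y1 - y2 ≤ -7
  y1, y2, y3 ≥ 0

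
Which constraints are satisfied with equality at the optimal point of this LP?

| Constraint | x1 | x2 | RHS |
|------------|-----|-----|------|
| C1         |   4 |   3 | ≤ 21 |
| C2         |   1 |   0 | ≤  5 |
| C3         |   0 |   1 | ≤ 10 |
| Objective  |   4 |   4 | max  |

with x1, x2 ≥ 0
Optimal: x1 = 0, x2 = 7
Slack at optimum:
  C1: slack = 0 (binding)
  C2: slack = 5
  C3: slack = 3
  x1 ≥ 0: x1 = 0 (binding)
  x2 ≥ 0: x2 = 7
Binding constraints: C1, x1 ≥ 0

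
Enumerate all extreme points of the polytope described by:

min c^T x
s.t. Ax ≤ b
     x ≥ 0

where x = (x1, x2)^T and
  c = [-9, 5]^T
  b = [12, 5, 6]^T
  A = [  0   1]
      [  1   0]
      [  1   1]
Each vertex is the intersection of two constraint boundaries that also satisfies all remaining constraints:
  x1 = 0 and x2 = 0 → (0, 0)
  x1 = 5 and x2 = 0 → (5, 0)
  x1 = 5 and x1 + x2 = 6 → (5, 1)
  x1 + x2 = 6 and x1 = 0 → (0, 6)

Vertices: (0, 0), (5, 0), (5, 1), (0, 6)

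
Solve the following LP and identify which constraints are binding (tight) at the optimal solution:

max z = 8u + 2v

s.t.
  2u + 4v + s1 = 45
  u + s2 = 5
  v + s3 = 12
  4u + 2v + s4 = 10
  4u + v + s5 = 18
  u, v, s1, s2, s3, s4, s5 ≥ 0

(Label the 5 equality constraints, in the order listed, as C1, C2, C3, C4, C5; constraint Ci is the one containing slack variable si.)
Optimal: u = 2.5, v = 0
Slack at optimum:
  C1: slack = 40
  C2: slack = 2.5
  C3: slack = 12
  C4: slack = 0 (binding)
  C5: slack = 8
  u ≥ 0: u = 2.5
  v ≥ 0: v = 0 (binding)
Binding constraints: C4, v ≥ 0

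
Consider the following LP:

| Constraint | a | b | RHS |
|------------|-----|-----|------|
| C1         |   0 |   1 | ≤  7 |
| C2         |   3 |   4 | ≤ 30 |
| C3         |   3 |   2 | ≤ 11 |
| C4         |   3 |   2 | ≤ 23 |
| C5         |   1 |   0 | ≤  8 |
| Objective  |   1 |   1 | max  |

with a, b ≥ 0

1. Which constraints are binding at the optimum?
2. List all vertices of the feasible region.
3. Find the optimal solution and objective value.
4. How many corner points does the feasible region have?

1. C3, a ≥ 0
2. (0, 0), (3.667, 0), (0, 5.5)
3. a = 0, b = 5.5, z = 5.5
4. 3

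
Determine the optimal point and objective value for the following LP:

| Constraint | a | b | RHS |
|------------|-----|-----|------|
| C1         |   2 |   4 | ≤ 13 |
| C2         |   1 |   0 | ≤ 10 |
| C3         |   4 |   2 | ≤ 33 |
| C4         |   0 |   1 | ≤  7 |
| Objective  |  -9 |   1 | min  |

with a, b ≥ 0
Each vertex is the intersection of two constraint boundaries that also satisfies all remaining constraints:
  a = 0 and b = 0 → (0, 0)
  2a + 4b = 13 and b = 0 → (6.5, 0)
  2a + 4b = 13 and a = 0 → (0, 3.25)

Evaluating z = -9a + b at each vertex:
  (0, 0): z = 0
  (6.5, 0): z = -58.5
  (0, 3.25): z = 3.25

The minimum is at (6.5, 0) with z = -58.5.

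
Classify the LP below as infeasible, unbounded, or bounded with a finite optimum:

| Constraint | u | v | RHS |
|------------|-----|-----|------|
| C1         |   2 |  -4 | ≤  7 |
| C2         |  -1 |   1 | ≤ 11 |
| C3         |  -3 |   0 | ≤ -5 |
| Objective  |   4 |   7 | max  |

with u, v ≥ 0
Feasible point: (2, 0) satisfies every constraint, so the LP is feasible.
Direction d = (1, 1): for each constraint row a, a·d ≤ 0 —
  (2)(1) + (-4)(1) = -2 ≤ 0
  (-1)(1) + (1)(1) = 0 ≤ 0
  (-3)(1) + (0)(1) = -3 ≤ 0
and d ≥ 0, so (2, 0) + t·d stays feasible for every t ≥ 0. Along this ray z = 4u + 7v changes by 11 per unit t, so z → +∞.

Unbounded: there is a feasible ray along which z → +∞.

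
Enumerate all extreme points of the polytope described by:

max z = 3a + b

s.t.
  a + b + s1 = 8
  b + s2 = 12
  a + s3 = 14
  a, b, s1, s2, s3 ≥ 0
Each vertex is the intersection of two constraint boundaries that also satisfies all remaining constraints:
  a = 0 and b = 0 → (0, 0)
  a + b = 8 and b = 0 → (8, 0)
  a + b = 8 and a = 0 → (0, 8)

Vertices: (0, 0), (8, 0), (0, 8)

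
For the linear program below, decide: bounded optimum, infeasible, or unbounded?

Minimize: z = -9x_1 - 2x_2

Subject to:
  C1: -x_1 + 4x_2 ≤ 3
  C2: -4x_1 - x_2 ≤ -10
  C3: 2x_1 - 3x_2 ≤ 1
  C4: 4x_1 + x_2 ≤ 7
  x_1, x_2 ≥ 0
C4 requires 4x_1 + x_2 ≤ 7, while C2 (-4x_1 - x_2 ≤ -10) is equivalent to 4x_1 + x_2 ≥ 10. Together they would need 10 ≤ 4x_1 + x_2 ≤ 7, which is impossible since 10 > 7. No point satisfies all constraints.

Infeasible: no point satisfies all constraints simultaneously.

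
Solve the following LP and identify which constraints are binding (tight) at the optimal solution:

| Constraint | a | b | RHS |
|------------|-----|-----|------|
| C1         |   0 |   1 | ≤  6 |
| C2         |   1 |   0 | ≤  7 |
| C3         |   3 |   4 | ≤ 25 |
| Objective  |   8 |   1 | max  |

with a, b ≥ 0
Optimal: a = 7, b = 1
Binding: C2, C3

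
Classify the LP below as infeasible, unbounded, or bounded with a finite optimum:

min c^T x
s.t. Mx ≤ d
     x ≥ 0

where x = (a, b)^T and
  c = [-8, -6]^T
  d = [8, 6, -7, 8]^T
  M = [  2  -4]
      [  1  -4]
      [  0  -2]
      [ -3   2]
Feasible point: (0, 4) satisfies every constraint, so the LP is feasible.
Direction d = (1, 1): for each constraint row a, a·d ≤ 0 —
  (2)(1) + (-4)(1) = -2 ≤ 0
  (1)(1) + (-4)(1) = -3 ≤ 0
  (0)(1) + (-2)(1) = -2 ≤ 0
  (-3)(1) + (2)(1) = -1 ≤ 0
and d ≥ 0, so (0, 4) + t·d stays feasible for every t ≥ 0. Along this ray z = -8a - 6b changes by -14 per unit t, so z → −∞.

The LP is unbounded; z can be made arbitrarily small.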